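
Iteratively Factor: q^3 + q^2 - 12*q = (q + 4)*(q^2 - 3*q) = q*(q + 4)*(q - 3)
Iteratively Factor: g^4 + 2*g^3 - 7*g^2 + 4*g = (g + 4)*(g^3 - 2*g^2 + g) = (g - 1)*(g + 4)*(g^2 - g) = g*(g - 1)*(g + 4)*(g - 1)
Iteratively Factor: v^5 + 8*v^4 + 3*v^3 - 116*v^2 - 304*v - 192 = (v - 4)*(v^4 + 12*v^3 + 51*v^2 + 88*v + 48) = (v - 4)*(v + 4)*(v^3 + 8*v^2 + 19*v + 12) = (v - 4)*(v + 3)*(v + 4)*(v^2 + 5*v + 4) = (v - 4)*(v + 3)*(v + 4)^2*(v + 1)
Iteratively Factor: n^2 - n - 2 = (n - 2)*(n + 1)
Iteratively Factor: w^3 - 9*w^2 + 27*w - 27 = (w - 3)*(w^2 - 6*w + 9) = (w - 3)^2*(w - 3)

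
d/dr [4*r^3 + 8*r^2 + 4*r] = 12*r^2 + 16*r + 4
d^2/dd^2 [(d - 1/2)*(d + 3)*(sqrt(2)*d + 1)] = 6*sqrt(2)*d + 2 + 5*sqrt(2)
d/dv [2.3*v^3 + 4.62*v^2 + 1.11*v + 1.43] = 6.9*v^2 + 9.24*v + 1.11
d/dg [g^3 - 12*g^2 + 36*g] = 3*g^2 - 24*g + 36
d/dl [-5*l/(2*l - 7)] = 35/(2*l - 7)^2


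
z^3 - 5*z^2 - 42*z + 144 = (z - 8)*(z - 3)*(z + 6)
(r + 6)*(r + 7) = r^2 + 13*r + 42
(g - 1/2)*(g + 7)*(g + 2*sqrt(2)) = g^3 + 2*sqrt(2)*g^2 + 13*g^2/2 - 7*g/2 + 13*sqrt(2)*g - 7*sqrt(2)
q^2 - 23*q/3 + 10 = (q - 6)*(q - 5/3)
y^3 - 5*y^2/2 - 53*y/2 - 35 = (y - 7)*(y + 2)*(y + 5/2)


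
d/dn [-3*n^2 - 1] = -6*n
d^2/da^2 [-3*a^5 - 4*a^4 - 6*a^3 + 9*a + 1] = 12*a*(-5*a^2 - 4*a - 3)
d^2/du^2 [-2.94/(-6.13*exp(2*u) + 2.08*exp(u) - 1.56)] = ((6.1152 - 72.0888*exp(u))*(6.13*exp(2*u) - 2.08*exp(u) + 1.56) + 2.94*(12.26*exp(u) - 2.08)*(24.52*exp(u) - 4.16)*exp(u))*exp(u)/(6.13*exp(2*u) - 2.08*exp(u) + 1.56)^3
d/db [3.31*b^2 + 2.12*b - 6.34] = 6.62*b + 2.12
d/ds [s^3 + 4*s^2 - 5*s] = 3*s^2 + 8*s - 5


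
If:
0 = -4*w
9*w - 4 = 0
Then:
No Solution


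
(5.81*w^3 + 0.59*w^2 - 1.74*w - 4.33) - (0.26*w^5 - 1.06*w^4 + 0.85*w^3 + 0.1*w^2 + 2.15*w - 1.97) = -0.26*w^5 + 1.06*w^4 + 4.96*w^3 + 0.49*w^2 - 3.89*w - 2.36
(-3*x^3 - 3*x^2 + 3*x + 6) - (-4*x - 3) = -3*x^3 - 3*x^2 + 7*x + 9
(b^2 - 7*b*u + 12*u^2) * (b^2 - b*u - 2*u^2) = b^4 - 8*b^3*u + 17*b^2*u^2 + 2*b*u^3 - 24*u^4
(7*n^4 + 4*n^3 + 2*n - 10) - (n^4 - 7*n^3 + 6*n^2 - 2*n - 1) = 6*n^4 + 11*n^3 - 6*n^2 + 4*n - 9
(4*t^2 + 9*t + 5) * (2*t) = 8*t^3 + 18*t^2 + 10*t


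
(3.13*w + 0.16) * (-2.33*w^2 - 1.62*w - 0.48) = -7.2929*w^3 - 5.4434*w^2 - 1.7616*w - 0.0768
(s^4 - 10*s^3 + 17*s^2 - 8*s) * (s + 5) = s^5 - 5*s^4 - 33*s^3 + 77*s^2 - 40*s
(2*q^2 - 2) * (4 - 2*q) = -4*q^3 + 8*q^2 + 4*q - 8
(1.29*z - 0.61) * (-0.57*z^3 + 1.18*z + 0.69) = -0.7353*z^4 + 0.3477*z^3 + 1.5222*z^2 + 0.1703*z - 0.4209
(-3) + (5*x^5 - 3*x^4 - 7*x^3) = 5*x^5 - 3*x^4 - 7*x^3 - 3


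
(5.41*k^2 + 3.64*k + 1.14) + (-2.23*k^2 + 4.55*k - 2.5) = 3.18*k^2 + 8.19*k - 1.36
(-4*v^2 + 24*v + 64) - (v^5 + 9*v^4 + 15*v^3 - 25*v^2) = -v^5 - 9*v^4 - 15*v^3 + 21*v^2 + 24*v + 64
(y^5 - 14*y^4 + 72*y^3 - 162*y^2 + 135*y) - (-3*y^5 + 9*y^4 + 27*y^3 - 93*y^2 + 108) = 4*y^5 - 23*y^4 + 45*y^3 - 69*y^2 + 135*y - 108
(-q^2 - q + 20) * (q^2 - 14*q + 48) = -q^4 + 13*q^3 - 14*q^2 - 328*q + 960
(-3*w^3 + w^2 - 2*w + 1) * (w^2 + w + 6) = -3*w^5 - 2*w^4 - 19*w^3 + 5*w^2 - 11*w + 6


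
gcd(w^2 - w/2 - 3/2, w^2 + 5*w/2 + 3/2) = w + 1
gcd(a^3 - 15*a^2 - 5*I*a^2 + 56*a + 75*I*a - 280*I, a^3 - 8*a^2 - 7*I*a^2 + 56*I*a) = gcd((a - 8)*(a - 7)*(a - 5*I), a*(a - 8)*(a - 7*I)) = a - 8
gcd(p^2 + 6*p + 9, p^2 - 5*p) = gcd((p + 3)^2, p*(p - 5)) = 1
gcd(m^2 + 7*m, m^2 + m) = m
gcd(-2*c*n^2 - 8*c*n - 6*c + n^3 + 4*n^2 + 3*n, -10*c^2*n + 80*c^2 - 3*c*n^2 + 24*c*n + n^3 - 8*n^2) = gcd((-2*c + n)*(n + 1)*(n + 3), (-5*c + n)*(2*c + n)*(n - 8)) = 1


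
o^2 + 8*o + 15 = (o + 3)*(o + 5)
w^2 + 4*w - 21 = (w - 3)*(w + 7)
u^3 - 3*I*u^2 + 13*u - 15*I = (u - 5*I)*(u - I)*(u + 3*I)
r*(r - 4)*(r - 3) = r^3 - 7*r^2 + 12*r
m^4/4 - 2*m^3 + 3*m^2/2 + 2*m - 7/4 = (m/4 + 1/4)*(m - 7)*(m - 1)^2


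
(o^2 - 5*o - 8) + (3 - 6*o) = o^2 - 11*o - 5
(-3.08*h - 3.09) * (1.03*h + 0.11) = -3.1724*h^2 - 3.5215*h - 0.3399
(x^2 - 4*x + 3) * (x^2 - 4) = x^4 - 4*x^3 - x^2 + 16*x - 12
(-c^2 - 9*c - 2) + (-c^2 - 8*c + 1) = -2*c^2 - 17*c - 1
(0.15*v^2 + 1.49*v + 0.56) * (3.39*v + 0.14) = 0.5085*v^3 + 5.0721*v^2 + 2.107*v + 0.0784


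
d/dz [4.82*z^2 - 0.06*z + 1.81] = 9.64*z - 0.06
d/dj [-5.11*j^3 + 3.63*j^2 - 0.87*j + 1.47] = -15.33*j^2 + 7.26*j - 0.87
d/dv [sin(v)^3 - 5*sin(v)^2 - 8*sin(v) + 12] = (3*sin(v)^2 - 10*sin(v) - 8)*cos(v)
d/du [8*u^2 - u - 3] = 16*u - 1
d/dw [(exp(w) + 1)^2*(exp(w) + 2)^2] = 2*(exp(w) + 1)*(exp(w) + 2)*(2*exp(w) + 3)*exp(w)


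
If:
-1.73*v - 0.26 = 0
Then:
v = -0.15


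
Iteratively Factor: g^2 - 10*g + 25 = (g - 5)*(g - 5)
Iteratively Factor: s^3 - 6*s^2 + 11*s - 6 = (s - 1)*(s^2 - 5*s + 6) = (s - 3)*(s - 1)*(s - 2)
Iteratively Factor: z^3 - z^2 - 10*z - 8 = (z + 2)*(z^2 - 3*z - 4) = (z + 1)*(z + 2)*(z - 4)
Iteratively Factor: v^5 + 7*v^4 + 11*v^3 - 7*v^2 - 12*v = (v)*(v^4 + 7*v^3 + 11*v^2 - 7*v - 12) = v*(v - 1)*(v^3 + 8*v^2 + 19*v + 12) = v*(v - 1)*(v + 4)*(v^2 + 4*v + 3) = v*(v - 1)*(v + 1)*(v + 4)*(v + 3)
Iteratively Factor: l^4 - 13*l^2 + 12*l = (l + 4)*(l^3 - 4*l^2 + 3*l) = (l - 1)*(l + 4)*(l^2 - 3*l) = (l - 3)*(l - 1)*(l + 4)*(l)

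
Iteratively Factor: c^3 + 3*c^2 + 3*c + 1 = (c + 1)*(c^2 + 2*c + 1) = (c + 1)^2*(c + 1)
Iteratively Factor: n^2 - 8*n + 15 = (n - 5)*(n - 3)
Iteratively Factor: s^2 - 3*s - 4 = (s + 1)*(s - 4)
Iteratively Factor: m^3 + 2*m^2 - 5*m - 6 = (m - 2)*(m^2 + 4*m + 3) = (m - 2)*(m + 1)*(m + 3)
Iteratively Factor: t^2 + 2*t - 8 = (t + 4)*(t - 2)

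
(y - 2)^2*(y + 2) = y^3 - 2*y^2 - 4*y + 8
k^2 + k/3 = k*(k + 1/3)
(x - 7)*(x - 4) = x^2 - 11*x + 28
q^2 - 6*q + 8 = (q - 4)*(q - 2)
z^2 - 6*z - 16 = (z - 8)*(z + 2)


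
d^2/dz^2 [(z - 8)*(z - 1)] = 2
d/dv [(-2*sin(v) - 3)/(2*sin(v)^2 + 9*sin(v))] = (4*cos(v) + 12/tan(v) + 27*cos(v)/sin(v)^2)/(2*sin(v) + 9)^2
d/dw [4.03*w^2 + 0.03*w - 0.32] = 8.06*w + 0.03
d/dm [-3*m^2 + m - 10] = 1 - 6*m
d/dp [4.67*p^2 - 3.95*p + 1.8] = 9.34*p - 3.95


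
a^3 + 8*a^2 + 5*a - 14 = (a - 1)*(a + 2)*(a + 7)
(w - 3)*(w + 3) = w^2 - 9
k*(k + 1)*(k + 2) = k^3 + 3*k^2 + 2*k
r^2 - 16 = (r - 4)*(r + 4)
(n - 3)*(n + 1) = n^2 - 2*n - 3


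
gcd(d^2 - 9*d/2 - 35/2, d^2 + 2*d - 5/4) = d + 5/2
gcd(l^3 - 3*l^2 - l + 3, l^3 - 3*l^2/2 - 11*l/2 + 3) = l - 3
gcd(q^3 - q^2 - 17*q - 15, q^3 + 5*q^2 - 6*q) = 1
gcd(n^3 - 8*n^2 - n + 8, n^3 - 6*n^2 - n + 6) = n^2 - 1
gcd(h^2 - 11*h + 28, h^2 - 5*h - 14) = h - 7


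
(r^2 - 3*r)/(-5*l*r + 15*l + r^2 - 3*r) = r/(-5*l + r)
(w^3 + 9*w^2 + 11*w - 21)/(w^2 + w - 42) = (w^2 + 2*w - 3)/(w - 6)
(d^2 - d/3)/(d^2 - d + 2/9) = 3*d/(3*d - 2)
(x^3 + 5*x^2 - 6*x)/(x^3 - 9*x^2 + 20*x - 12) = x*(x + 6)/(x^2 - 8*x + 12)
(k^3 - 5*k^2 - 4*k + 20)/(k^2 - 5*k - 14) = (k^2 - 7*k + 10)/(k - 7)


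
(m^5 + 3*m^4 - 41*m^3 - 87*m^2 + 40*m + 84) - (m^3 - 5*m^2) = m^5 + 3*m^4 - 42*m^3 - 82*m^2 + 40*m + 84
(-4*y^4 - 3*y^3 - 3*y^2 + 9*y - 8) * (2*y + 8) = -8*y^5 - 38*y^4 - 30*y^3 - 6*y^2 + 56*y - 64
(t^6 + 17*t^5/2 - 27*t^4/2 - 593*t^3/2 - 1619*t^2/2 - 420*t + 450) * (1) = t^6 + 17*t^5/2 - 27*t^4/2 - 593*t^3/2 - 1619*t^2/2 - 420*t + 450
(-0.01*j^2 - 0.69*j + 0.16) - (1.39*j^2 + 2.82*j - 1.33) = -1.4*j^2 - 3.51*j + 1.49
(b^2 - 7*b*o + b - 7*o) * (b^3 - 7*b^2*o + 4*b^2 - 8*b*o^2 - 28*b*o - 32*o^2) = b^5 - 14*b^4*o + 5*b^4 + 41*b^3*o^2 - 70*b^3*o + 4*b^3 + 56*b^2*o^3 + 205*b^2*o^2 - 56*b^2*o + 280*b*o^3 + 164*b*o^2 + 224*o^3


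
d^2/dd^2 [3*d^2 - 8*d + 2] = 6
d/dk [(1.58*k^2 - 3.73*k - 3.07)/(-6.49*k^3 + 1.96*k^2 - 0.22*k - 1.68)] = (10.2542*k^4 - 48.4154*k^3 - 52.8097*k^2 + 6.7256*k + 5.591)/(42.1201*k^6 - 25.4408*k^5 + 6.6972*k^4 + 20.944*k^3 - 6.5372*k^2 + 0.7392*k + 2.8224)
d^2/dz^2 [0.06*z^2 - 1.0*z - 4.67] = 0.120000000000000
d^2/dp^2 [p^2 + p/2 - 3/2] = 2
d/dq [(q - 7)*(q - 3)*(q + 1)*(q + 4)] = 4*q^3 - 15*q^2 - 50*q + 65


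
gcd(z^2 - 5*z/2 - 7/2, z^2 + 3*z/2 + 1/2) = z + 1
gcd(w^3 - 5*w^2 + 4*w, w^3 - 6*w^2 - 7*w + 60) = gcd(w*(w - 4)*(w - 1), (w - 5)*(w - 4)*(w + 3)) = w - 4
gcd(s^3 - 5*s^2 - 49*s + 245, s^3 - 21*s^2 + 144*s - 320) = s - 5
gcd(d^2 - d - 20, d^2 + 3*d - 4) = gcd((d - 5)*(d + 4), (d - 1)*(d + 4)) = d + 4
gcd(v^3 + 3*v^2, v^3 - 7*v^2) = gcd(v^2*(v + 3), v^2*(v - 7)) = v^2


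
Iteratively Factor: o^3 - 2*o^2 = (o - 2)*(o^2) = o*(o - 2)*(o)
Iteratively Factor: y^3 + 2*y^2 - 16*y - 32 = (y - 4)*(y^2 + 6*y + 8) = (y - 4)*(y + 4)*(y + 2)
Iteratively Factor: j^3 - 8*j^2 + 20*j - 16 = (j - 2)*(j^2 - 6*j + 8) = (j - 2)^2*(j - 4)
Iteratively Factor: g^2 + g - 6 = (g + 3)*(g - 2)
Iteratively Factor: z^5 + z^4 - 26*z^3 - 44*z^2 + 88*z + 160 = (z + 2)*(z^4 - z^3 - 24*z^2 + 4*z + 80) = (z - 2)*(z + 2)*(z^3 + z^2 - 22*z - 40) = (z - 5)*(z - 2)*(z + 2)*(z^2 + 6*z + 8) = (z - 5)*(z - 2)*(z + 2)*(z + 4)*(z + 2)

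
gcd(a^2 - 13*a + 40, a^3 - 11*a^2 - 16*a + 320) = a - 8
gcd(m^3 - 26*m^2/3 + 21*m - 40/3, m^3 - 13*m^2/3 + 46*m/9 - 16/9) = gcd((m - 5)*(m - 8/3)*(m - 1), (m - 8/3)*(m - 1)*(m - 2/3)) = m^2 - 11*m/3 + 8/3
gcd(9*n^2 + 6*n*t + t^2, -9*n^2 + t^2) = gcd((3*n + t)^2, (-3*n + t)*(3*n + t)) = 3*n + t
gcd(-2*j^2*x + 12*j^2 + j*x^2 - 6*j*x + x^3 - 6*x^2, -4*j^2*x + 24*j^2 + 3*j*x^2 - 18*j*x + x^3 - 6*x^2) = -j*x + 6*j + x^2 - 6*x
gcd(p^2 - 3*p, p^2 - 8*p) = p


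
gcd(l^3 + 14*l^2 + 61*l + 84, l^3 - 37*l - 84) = l^2 + 7*l + 12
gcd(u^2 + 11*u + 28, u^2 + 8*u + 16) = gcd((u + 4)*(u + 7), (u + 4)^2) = u + 4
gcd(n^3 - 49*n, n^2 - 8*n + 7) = n - 7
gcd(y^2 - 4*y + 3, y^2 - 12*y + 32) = 1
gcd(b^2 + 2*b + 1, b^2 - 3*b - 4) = b + 1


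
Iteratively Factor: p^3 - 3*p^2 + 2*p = (p)*(p^2 - 3*p + 2) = p*(p - 1)*(p - 2)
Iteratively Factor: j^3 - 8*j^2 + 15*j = (j - 3)*(j^2 - 5*j) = j*(j - 3)*(j - 5)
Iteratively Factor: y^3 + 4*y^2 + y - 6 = (y + 3)*(y^2 + y - 2) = (y + 2)*(y + 3)*(y - 1)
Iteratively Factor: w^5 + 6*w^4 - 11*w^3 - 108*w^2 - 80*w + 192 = (w + 3)*(w^4 + 3*w^3 - 20*w^2 - 48*w + 64) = (w - 1)*(w + 3)*(w^3 + 4*w^2 - 16*w - 64) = (w - 4)*(w - 1)*(w + 3)*(w^2 + 8*w + 16) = (w - 4)*(w - 1)*(w + 3)*(w + 4)*(w + 4)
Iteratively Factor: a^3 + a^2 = (a)*(a^2 + a) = a*(a + 1)*(a)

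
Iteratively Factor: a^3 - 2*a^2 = (a)*(a^2 - 2*a) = a^2*(a - 2)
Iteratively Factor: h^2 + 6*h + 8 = (h + 2)*(h + 4)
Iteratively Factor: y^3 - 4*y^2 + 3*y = (y - 3)*(y^2 - y) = y*(y - 3)*(y - 1)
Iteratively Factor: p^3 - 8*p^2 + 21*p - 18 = (p - 2)*(p^2 - 6*p + 9) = (p - 3)*(p - 2)*(p - 3)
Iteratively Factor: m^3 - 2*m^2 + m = (m - 1)*(m^2 - m) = m*(m - 1)*(m - 1)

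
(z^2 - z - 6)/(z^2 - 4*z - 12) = (z - 3)/(z - 6)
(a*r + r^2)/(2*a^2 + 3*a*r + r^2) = r/(2*a + r)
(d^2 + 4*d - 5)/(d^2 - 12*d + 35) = (d^2 + 4*d - 5)/(d^2 - 12*d + 35)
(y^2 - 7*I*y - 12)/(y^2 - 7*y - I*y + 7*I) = (y^2 - 7*I*y - 12)/(y^2 - 7*y - I*y + 7*I)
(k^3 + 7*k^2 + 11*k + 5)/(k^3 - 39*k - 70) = (k^2 + 2*k + 1)/(k^2 - 5*k - 14)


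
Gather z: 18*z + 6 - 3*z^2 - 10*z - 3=-3*z^2 + 8*z + 3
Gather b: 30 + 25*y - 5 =25*y + 25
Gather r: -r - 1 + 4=3 - r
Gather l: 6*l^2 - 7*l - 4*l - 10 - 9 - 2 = 6*l^2 - 11*l - 21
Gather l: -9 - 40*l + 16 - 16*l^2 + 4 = -16*l^2 - 40*l + 11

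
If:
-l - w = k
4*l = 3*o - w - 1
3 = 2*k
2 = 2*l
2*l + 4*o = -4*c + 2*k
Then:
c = -7/12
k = 3/2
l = 1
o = 5/6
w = -5/2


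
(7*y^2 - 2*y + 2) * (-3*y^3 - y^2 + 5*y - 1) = -21*y^5 - y^4 + 31*y^3 - 19*y^2 + 12*y - 2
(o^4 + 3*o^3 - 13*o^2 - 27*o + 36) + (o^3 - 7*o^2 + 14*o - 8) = o^4 + 4*o^3 - 20*o^2 - 13*o + 28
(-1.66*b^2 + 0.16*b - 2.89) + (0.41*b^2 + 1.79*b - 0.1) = -1.25*b^2 + 1.95*b - 2.99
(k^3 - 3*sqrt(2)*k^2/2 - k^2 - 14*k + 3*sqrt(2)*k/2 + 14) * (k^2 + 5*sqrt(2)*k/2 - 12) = k^5 - k^4 + sqrt(2)*k^4 - 67*k^3/2 - sqrt(2)*k^3 - 17*sqrt(2)*k^2 + 67*k^2/2 + 17*sqrt(2)*k + 168*k - 168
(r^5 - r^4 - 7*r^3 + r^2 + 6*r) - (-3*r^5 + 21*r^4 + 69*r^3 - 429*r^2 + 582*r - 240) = 4*r^5 - 22*r^4 - 76*r^3 + 430*r^2 - 576*r + 240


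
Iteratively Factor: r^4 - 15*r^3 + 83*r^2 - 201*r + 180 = (r - 5)*(r^3 - 10*r^2 + 33*r - 36) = (r - 5)*(r - 4)*(r^2 - 6*r + 9) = (r - 5)*(r - 4)*(r - 3)*(r - 3)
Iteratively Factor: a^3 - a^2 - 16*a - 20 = (a + 2)*(a^2 - 3*a - 10) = (a - 5)*(a + 2)*(a + 2)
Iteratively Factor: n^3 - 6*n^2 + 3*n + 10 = (n + 1)*(n^2 - 7*n + 10) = (n - 5)*(n + 1)*(n - 2)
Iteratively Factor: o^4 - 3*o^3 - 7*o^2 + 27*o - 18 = (o - 3)*(o^3 - 7*o + 6) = (o - 3)*(o - 2)*(o^2 + 2*o - 3) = (o - 3)*(o - 2)*(o - 1)*(o + 3)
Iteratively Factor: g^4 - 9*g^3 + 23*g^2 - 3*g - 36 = (g - 3)*(g^3 - 6*g^2 + 5*g + 12) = (g - 3)*(g + 1)*(g^2 - 7*g + 12) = (g - 3)^2*(g + 1)*(g - 4)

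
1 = 1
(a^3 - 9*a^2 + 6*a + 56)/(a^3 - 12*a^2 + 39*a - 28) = (a + 2)/(a - 1)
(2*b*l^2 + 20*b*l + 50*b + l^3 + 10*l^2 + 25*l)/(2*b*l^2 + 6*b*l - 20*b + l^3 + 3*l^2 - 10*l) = (l + 5)/(l - 2)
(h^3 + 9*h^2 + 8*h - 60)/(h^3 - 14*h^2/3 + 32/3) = 3*(h^2 + 11*h + 30)/(3*h^2 - 8*h - 16)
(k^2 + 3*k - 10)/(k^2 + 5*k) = (k - 2)/k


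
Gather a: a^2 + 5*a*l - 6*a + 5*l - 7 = a^2 + a*(5*l - 6) + 5*l - 7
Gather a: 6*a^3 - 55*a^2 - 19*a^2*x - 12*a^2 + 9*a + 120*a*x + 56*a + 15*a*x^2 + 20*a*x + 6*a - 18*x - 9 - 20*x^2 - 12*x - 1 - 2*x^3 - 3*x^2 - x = 6*a^3 + a^2*(-19*x - 67) + a*(15*x^2 + 140*x + 71) - 2*x^3 - 23*x^2 - 31*x - 10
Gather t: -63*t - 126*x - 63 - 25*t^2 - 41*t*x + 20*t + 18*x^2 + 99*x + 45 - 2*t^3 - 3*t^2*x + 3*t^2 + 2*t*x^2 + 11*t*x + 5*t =-2*t^3 + t^2*(-3*x - 22) + t*(2*x^2 - 30*x - 38) + 18*x^2 - 27*x - 18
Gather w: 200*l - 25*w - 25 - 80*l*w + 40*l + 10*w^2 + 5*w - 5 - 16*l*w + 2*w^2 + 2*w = 240*l + 12*w^2 + w*(-96*l - 18) - 30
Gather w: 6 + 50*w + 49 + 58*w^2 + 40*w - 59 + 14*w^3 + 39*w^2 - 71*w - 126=14*w^3 + 97*w^2 + 19*w - 130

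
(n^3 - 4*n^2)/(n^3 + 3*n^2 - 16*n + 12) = n^2*(n - 4)/(n^3 + 3*n^2 - 16*n + 12)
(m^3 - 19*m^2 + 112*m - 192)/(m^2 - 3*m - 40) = (m^2 - 11*m + 24)/(m + 5)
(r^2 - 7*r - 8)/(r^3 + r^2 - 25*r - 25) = (r - 8)/(r^2 - 25)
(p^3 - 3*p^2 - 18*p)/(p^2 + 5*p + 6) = p*(p - 6)/(p + 2)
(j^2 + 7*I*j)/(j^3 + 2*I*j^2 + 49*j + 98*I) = j/(j^2 - 5*I*j + 14)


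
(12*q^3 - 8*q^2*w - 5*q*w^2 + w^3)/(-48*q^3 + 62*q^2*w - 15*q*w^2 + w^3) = (-2*q - w)/(8*q - w)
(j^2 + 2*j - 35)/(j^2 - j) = (j^2 + 2*j - 35)/(j*(j - 1))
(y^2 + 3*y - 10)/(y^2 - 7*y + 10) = (y + 5)/(y - 5)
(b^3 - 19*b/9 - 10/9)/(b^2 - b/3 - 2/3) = (3*b^2 - 2*b - 5)/(3*(b - 1))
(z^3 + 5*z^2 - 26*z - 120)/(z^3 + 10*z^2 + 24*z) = (z - 5)/z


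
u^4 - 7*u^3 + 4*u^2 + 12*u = u*(u - 6)*(u - 2)*(u + 1)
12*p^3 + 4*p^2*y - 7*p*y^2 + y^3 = (-6*p + y)*(-2*p + y)*(p + y)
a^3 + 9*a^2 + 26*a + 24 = (a + 2)*(a + 3)*(a + 4)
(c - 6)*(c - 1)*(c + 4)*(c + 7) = c^4 + 4*c^3 - 43*c^2 - 130*c + 168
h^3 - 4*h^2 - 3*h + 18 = (h - 3)^2*(h + 2)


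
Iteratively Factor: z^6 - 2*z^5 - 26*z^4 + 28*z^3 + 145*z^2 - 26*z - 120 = (z - 3)*(z^5 + z^4 - 23*z^3 - 41*z^2 + 22*z + 40) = (z - 3)*(z + 4)*(z^4 - 3*z^3 - 11*z^2 + 3*z + 10) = (z - 3)*(z + 1)*(z + 4)*(z^3 - 4*z^2 - 7*z + 10) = (z - 3)*(z - 1)*(z + 1)*(z + 4)*(z^2 - 3*z - 10) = (z - 5)*(z - 3)*(z - 1)*(z + 1)*(z + 4)*(z + 2)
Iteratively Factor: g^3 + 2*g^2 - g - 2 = (g - 1)*(g^2 + 3*g + 2) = (g - 1)*(g + 1)*(g + 2)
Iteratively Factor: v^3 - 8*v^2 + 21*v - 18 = (v - 2)*(v^2 - 6*v + 9) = (v - 3)*(v - 2)*(v - 3)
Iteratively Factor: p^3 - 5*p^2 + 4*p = (p - 4)*(p^2 - p) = p*(p - 4)*(p - 1)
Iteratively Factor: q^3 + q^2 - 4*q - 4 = (q - 2)*(q^2 + 3*q + 2) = (q - 2)*(q + 1)*(q + 2)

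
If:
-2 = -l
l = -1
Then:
No Solution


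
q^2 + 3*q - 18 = (q - 3)*(q + 6)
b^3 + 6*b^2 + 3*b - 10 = (b - 1)*(b + 2)*(b + 5)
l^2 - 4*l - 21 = (l - 7)*(l + 3)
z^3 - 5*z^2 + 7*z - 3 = (z - 3)*(z - 1)^2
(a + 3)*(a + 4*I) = a^2 + 3*a + 4*I*a + 12*I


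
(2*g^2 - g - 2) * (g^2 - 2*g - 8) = 2*g^4 - 5*g^3 - 16*g^2 + 12*g + 16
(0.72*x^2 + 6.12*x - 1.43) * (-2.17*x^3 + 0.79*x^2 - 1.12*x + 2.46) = -1.5624*x^5 - 12.7116*x^4 + 7.1315*x^3 - 6.2129*x^2 + 16.6568*x - 3.5178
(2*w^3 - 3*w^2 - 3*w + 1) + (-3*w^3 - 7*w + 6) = -w^3 - 3*w^2 - 10*w + 7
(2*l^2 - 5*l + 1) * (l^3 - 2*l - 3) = 2*l^5 - 5*l^4 - 3*l^3 + 4*l^2 + 13*l - 3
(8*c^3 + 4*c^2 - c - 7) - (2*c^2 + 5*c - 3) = 8*c^3 + 2*c^2 - 6*c - 4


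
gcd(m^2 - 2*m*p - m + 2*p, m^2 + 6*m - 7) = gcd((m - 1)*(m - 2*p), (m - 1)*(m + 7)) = m - 1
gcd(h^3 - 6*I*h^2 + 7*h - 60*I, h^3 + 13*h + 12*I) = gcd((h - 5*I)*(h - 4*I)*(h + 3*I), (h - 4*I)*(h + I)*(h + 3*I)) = h^2 - I*h + 12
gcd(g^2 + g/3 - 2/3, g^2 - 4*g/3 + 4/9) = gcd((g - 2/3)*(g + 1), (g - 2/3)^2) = g - 2/3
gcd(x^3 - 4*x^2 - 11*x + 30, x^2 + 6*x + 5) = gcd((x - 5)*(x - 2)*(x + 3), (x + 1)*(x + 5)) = 1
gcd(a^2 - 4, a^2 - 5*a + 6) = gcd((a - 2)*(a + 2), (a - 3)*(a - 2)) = a - 2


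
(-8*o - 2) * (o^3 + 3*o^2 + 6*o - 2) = -8*o^4 - 26*o^3 - 54*o^2 + 4*o + 4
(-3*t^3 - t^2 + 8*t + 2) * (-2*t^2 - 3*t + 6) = 6*t^5 + 11*t^4 - 31*t^3 - 34*t^2 + 42*t + 12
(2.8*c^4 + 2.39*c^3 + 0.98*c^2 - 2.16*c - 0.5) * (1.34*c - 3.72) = 3.752*c^5 - 7.2134*c^4 - 7.5776*c^3 - 6.54*c^2 + 7.3652*c + 1.86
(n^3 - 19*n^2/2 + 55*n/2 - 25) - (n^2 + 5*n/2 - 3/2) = n^3 - 21*n^2/2 + 25*n - 47/2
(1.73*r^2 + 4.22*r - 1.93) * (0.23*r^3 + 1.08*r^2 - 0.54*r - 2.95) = 0.3979*r^5 + 2.839*r^4 + 3.1795*r^3 - 9.4667*r^2 - 11.4068*r + 5.6935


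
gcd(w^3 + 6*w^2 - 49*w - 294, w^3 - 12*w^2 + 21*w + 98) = w - 7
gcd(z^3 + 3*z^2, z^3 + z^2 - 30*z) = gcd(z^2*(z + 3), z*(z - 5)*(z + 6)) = z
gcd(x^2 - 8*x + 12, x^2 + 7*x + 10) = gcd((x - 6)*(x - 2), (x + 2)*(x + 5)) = 1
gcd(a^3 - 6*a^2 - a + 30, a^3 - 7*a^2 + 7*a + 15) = a^2 - 8*a + 15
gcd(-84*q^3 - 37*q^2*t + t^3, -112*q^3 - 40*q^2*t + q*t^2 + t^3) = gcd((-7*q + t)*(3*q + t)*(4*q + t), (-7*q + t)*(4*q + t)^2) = 28*q^2 + 3*q*t - t^2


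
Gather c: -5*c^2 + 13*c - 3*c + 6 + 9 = -5*c^2 + 10*c + 15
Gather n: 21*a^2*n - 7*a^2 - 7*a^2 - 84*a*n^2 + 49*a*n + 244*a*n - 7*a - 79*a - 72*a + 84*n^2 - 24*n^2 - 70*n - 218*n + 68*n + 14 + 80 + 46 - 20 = -14*a^2 - 158*a + n^2*(60 - 84*a) + n*(21*a^2 + 293*a - 220) + 120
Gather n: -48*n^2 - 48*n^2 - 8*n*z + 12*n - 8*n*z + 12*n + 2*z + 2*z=-96*n^2 + n*(24 - 16*z) + 4*z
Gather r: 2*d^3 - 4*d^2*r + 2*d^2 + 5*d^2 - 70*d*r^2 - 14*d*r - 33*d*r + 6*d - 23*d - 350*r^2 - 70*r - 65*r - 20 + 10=2*d^3 + 7*d^2 - 17*d + r^2*(-70*d - 350) + r*(-4*d^2 - 47*d - 135) - 10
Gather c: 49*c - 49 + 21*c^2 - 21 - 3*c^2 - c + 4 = 18*c^2 + 48*c - 66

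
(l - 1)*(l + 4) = l^2 + 3*l - 4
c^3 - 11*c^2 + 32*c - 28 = (c - 7)*(c - 2)^2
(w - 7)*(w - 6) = w^2 - 13*w + 42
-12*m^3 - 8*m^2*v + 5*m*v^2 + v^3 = (-2*m + v)*(m + v)*(6*m + v)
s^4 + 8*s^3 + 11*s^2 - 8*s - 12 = (s - 1)*(s + 1)*(s + 2)*(s + 6)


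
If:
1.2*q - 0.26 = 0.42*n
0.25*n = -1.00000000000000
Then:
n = -4.00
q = -1.18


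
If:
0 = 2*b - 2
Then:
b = 1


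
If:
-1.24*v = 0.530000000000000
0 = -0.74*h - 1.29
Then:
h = -1.74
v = -0.43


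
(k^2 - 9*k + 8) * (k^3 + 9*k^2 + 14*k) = k^5 - 59*k^3 - 54*k^2 + 112*k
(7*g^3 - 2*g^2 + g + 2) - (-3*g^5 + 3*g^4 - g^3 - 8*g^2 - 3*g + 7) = 3*g^5 - 3*g^4 + 8*g^3 + 6*g^2 + 4*g - 5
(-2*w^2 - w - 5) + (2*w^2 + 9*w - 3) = 8*w - 8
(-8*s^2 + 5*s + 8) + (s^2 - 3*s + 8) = -7*s^2 + 2*s + 16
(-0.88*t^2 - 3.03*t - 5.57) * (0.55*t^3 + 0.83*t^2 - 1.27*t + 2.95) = -0.484*t^5 - 2.3969*t^4 - 4.4608*t^3 - 3.371*t^2 - 1.8646*t - 16.4315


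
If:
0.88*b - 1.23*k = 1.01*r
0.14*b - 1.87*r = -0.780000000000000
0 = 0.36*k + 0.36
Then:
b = -1.01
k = -1.00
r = 0.34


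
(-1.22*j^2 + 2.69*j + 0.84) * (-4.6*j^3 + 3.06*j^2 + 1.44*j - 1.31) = 5.612*j^5 - 16.1072*j^4 + 2.6106*j^3 + 8.0422*j^2 - 2.3143*j - 1.1004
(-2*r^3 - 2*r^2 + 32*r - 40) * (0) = 0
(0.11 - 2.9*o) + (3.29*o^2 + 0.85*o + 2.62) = 3.29*o^2 - 2.05*o + 2.73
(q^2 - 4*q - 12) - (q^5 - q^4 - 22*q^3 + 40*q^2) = -q^5 + q^4 + 22*q^3 - 39*q^2 - 4*q - 12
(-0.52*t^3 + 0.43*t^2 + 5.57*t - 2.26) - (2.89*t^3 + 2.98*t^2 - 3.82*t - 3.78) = -3.41*t^3 - 2.55*t^2 + 9.39*t + 1.52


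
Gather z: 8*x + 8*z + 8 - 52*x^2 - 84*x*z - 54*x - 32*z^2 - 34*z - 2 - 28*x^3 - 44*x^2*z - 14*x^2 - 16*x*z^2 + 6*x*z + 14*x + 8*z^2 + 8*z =-28*x^3 - 66*x^2 - 32*x + z^2*(-16*x - 24) + z*(-44*x^2 - 78*x - 18) + 6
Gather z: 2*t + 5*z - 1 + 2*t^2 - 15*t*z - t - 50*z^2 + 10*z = 2*t^2 + t - 50*z^2 + z*(15 - 15*t) - 1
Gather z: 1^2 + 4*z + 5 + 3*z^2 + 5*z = 3*z^2 + 9*z + 6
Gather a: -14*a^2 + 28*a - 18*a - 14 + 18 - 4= -14*a^2 + 10*a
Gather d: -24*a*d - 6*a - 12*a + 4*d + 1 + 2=-18*a + d*(4 - 24*a) + 3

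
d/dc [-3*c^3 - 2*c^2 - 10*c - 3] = -9*c^2 - 4*c - 10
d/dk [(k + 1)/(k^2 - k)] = (-k^2 - 2*k + 1)/(k^2*(k^2 - 2*k + 1))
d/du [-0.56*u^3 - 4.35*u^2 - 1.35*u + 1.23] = -1.68*u^2 - 8.7*u - 1.35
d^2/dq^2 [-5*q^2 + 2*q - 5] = -10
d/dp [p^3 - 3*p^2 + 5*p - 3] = 3*p^2 - 6*p + 5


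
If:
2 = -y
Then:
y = -2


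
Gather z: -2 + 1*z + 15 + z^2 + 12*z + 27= z^2 + 13*z + 40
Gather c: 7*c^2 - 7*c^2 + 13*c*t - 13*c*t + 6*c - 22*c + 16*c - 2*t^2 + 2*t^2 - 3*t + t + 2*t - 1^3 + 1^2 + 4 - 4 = 0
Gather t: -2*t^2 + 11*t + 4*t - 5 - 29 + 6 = -2*t^2 + 15*t - 28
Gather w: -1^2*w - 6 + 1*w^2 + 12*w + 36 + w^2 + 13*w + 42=2*w^2 + 24*w + 72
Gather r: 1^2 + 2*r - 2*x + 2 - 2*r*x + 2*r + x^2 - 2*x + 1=r*(4 - 2*x) + x^2 - 4*x + 4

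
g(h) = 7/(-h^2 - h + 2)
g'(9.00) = 0.02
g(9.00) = -0.08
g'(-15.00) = 0.00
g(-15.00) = -0.03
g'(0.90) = 233.06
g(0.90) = 24.14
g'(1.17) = 80.51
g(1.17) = -12.99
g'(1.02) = 5833.08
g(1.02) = -115.89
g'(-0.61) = -0.31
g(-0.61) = 3.13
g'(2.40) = 1.07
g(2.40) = -1.14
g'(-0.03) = 1.60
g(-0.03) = 3.45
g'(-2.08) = -364.34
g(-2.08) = -28.41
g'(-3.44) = -1.01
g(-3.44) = -1.09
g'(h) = 7*(2*h + 1)/(-h^2 - h + 2)^2 = 7*(2*h + 1)/(h^2 + h - 2)^2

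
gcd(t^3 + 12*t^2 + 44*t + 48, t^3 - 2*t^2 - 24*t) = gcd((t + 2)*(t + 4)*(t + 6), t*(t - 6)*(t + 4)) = t + 4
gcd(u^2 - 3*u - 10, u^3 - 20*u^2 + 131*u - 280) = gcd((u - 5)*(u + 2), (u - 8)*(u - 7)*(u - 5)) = u - 5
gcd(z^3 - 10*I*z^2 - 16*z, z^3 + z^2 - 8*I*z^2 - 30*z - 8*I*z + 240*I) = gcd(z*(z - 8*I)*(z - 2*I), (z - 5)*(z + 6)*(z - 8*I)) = z - 8*I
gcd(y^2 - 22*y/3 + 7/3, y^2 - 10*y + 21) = y - 7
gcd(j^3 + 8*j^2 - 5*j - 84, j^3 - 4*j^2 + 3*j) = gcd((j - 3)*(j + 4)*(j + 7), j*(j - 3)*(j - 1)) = j - 3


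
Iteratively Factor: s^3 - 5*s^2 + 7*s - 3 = (s - 1)*(s^2 - 4*s + 3) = (s - 1)^2*(s - 3)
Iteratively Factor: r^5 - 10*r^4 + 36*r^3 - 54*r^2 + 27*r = (r)*(r^4 - 10*r^3 + 36*r^2 - 54*r + 27) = r*(r - 3)*(r^3 - 7*r^2 + 15*r - 9) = r*(r - 3)*(r - 1)*(r^2 - 6*r + 9) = r*(r - 3)^2*(r - 1)*(r - 3)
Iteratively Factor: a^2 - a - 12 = (a + 3)*(a - 4)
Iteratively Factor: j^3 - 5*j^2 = (j - 5)*(j^2) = j*(j - 5)*(j)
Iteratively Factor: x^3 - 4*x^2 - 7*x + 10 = (x + 2)*(x^2 - 6*x + 5) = (x - 1)*(x + 2)*(x - 5)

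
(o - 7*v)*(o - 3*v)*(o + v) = o^3 - 9*o^2*v + 11*o*v^2 + 21*v^3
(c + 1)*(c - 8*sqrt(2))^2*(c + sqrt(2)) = c^4 - 15*sqrt(2)*c^3 + c^3 - 15*sqrt(2)*c^2 + 96*c^2 + 96*c + 128*sqrt(2)*c + 128*sqrt(2)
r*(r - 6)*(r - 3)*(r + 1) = r^4 - 8*r^3 + 9*r^2 + 18*r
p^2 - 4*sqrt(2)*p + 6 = (p - 3*sqrt(2))*(p - sqrt(2))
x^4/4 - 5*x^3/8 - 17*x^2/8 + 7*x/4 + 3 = (x/2 + 1/2)*(x/2 + 1)*(x - 4)*(x - 3/2)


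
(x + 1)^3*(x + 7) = x^4 + 10*x^3 + 24*x^2 + 22*x + 7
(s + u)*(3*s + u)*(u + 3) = 3*s^2*u + 9*s^2 + 4*s*u^2 + 12*s*u + u^3 + 3*u^2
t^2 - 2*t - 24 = (t - 6)*(t + 4)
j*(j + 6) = j^2 + 6*j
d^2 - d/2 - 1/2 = (d - 1)*(d + 1/2)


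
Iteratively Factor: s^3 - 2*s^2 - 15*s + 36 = (s - 3)*(s^2 + s - 12) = (s - 3)^2*(s + 4)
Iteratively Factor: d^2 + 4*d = (d)*(d + 4)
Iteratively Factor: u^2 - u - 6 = (u - 3)*(u + 2)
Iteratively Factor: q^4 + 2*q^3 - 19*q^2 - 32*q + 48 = (q + 3)*(q^3 - q^2 - 16*q + 16) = (q - 1)*(q + 3)*(q^2 - 16) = (q - 4)*(q - 1)*(q + 3)*(q + 4)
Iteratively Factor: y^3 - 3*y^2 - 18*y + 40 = (y - 5)*(y^2 + 2*y - 8) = (y - 5)*(y - 2)*(y + 4)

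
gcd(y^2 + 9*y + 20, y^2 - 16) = y + 4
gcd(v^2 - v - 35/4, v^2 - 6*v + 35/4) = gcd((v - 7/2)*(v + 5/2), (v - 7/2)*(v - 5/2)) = v - 7/2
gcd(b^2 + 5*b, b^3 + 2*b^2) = b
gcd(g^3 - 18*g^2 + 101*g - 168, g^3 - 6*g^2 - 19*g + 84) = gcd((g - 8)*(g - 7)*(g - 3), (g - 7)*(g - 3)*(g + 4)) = g^2 - 10*g + 21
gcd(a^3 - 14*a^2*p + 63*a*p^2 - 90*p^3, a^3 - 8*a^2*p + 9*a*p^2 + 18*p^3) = a^2 - 9*a*p + 18*p^2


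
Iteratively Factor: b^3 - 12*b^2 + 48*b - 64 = (b - 4)*(b^2 - 8*b + 16) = (b - 4)^2*(b - 4)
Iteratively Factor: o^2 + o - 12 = (o - 3)*(o + 4)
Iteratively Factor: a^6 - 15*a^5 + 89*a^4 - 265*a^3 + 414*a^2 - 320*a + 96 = (a - 4)*(a^5 - 11*a^4 + 45*a^3 - 85*a^2 + 74*a - 24) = (a - 4)*(a - 1)*(a^4 - 10*a^3 + 35*a^2 - 50*a + 24) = (a - 4)^2*(a - 1)*(a^3 - 6*a^2 + 11*a - 6) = (a - 4)^2*(a - 3)*(a - 1)*(a^2 - 3*a + 2) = (a - 4)^2*(a - 3)*(a - 1)^2*(a - 2)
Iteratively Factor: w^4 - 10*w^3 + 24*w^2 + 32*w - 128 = (w - 4)*(w^3 - 6*w^2 + 32) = (w - 4)^2*(w^2 - 2*w - 8) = (w - 4)^2*(w + 2)*(w - 4)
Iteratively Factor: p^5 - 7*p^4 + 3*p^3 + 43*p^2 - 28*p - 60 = (p + 2)*(p^4 - 9*p^3 + 21*p^2 + p - 30) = (p - 5)*(p + 2)*(p^3 - 4*p^2 + p + 6) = (p - 5)*(p + 1)*(p + 2)*(p^2 - 5*p + 6) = (p - 5)*(p - 3)*(p + 1)*(p + 2)*(p - 2)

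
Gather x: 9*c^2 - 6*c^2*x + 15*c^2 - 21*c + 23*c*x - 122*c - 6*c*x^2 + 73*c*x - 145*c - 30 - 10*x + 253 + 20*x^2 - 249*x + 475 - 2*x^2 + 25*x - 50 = 24*c^2 - 288*c + x^2*(18 - 6*c) + x*(-6*c^2 + 96*c - 234) + 648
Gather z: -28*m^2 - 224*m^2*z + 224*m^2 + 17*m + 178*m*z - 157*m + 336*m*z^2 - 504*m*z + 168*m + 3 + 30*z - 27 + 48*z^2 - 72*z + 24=196*m^2 + 28*m + z^2*(336*m + 48) + z*(-224*m^2 - 326*m - 42)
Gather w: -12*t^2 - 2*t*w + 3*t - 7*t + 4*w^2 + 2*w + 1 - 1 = -12*t^2 - 4*t + 4*w^2 + w*(2 - 2*t)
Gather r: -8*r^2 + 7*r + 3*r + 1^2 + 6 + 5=-8*r^2 + 10*r + 12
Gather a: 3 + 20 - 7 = 16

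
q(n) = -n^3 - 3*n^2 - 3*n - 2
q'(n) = -3*n^2 - 6*n - 3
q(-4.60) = 45.66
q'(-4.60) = -38.88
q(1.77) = -22.25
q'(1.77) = -23.02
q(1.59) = -18.37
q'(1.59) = -20.12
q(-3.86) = 22.39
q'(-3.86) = -24.54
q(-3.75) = 19.80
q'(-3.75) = -22.69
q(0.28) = -3.10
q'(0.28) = -4.92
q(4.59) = -175.68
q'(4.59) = -93.74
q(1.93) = -26.15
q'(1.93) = -25.75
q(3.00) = -65.00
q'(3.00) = -48.00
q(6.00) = -344.00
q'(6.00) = -147.00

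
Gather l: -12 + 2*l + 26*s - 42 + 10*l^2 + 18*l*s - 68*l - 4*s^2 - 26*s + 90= 10*l^2 + l*(18*s - 66) - 4*s^2 + 36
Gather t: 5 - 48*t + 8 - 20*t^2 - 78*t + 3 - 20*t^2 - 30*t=-40*t^2 - 156*t + 16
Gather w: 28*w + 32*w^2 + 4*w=32*w^2 + 32*w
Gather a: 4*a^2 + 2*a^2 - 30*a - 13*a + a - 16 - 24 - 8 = 6*a^2 - 42*a - 48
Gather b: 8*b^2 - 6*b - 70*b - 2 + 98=8*b^2 - 76*b + 96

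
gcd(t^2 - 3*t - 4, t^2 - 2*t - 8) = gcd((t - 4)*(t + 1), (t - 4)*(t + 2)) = t - 4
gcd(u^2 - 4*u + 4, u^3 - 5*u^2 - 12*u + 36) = u - 2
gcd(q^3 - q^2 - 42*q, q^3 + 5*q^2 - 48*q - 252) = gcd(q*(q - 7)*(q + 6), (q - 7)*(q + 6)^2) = q^2 - q - 42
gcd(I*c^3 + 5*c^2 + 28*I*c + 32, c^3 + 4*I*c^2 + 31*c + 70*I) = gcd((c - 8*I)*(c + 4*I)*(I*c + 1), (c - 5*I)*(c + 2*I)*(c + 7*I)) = 1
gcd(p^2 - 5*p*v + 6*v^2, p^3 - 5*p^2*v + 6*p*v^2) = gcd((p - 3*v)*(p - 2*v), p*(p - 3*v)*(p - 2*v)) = p^2 - 5*p*v + 6*v^2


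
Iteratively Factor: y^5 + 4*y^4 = (y)*(y^4 + 4*y^3) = y^2*(y^3 + 4*y^2) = y^3*(y^2 + 4*y) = y^3*(y + 4)*(y)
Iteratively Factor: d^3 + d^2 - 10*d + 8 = (d - 1)*(d^2 + 2*d - 8) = (d - 2)*(d - 1)*(d + 4)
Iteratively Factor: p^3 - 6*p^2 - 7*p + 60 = (p + 3)*(p^2 - 9*p + 20) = (p - 5)*(p + 3)*(p - 4)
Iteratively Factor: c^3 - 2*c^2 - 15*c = (c - 5)*(c^2 + 3*c) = c*(c - 5)*(c + 3)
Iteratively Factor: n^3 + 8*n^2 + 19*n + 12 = (n + 4)*(n^2 + 4*n + 3) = (n + 3)*(n + 4)*(n + 1)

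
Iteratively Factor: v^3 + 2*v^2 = (v)*(v^2 + 2*v) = v*(v + 2)*(v)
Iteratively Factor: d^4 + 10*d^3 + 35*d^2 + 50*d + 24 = (d + 3)*(d^3 + 7*d^2 + 14*d + 8) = (d + 3)*(d + 4)*(d^2 + 3*d + 2) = (d + 2)*(d + 3)*(d + 4)*(d + 1)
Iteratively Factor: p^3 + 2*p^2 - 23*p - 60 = (p + 4)*(p^2 - 2*p - 15) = (p + 3)*(p + 4)*(p - 5)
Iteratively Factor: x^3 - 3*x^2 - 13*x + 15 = (x - 1)*(x^2 - 2*x - 15) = (x - 1)*(x + 3)*(x - 5)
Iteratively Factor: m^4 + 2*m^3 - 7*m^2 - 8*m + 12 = (m + 3)*(m^3 - m^2 - 4*m + 4) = (m - 2)*(m + 3)*(m^2 + m - 2) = (m - 2)*(m + 2)*(m + 3)*(m - 1)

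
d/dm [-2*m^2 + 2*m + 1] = 2 - 4*m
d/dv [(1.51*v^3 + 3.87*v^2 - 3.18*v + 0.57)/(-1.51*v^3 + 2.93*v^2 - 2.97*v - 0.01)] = (10.268*v^4 - 18.573*v^3 + 0.360300000000002*v^2 - 3.4176*v + 1.7247)/(2.2801*v^6 - 8.8486*v^5 + 17.5543*v^4 - 17.374*v^3 + 8.7623*v^2 + 0.0594*v + 0.0001)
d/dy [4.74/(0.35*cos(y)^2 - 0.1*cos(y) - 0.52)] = (3.318*cos(y) - 0.474)*sin(y)/(-0.35*cos(y)^2 + 0.1*cos(y) + 0.52)^2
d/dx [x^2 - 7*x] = 2*x - 7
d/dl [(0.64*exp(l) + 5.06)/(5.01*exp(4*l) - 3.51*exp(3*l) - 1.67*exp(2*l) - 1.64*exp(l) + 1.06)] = (-9.6192*exp(4*l) - 96.9096*exp(3*l) + 54.3506*exp(2*l) + 16.9004*exp(l) + 8.9768)*exp(l)/(25.1001*exp(8*l) - 35.1702*exp(7*l) - 4.4133*exp(6*l) - 4.7094*exp(5*l) + 24.9229*exp(4*l) - 1.9636*exp(3*l) - 0.8508*exp(2*l) - 3.4768*exp(l) + 1.1236)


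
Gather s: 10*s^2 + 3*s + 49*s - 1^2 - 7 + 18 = 10*s^2 + 52*s + 10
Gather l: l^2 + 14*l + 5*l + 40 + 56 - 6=l^2 + 19*l + 90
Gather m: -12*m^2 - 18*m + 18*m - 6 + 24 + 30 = 48 - 12*m^2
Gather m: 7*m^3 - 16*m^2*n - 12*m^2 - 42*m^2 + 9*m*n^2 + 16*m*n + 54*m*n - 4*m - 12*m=7*m^3 + m^2*(-16*n - 54) + m*(9*n^2 + 70*n - 16)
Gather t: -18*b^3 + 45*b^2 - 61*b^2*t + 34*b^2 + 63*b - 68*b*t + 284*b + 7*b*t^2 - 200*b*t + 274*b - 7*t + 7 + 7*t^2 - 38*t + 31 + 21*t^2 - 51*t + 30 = -18*b^3 + 79*b^2 + 621*b + t^2*(7*b + 28) + t*(-61*b^2 - 268*b - 96) + 68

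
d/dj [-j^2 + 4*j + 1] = 4 - 2*j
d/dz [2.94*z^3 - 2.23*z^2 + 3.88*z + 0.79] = 8.82*z^2 - 4.46*z + 3.88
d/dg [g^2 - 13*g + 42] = 2*g - 13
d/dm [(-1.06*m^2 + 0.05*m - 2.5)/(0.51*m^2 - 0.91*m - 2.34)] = (0.9391*m^2 + 7.5108*m - 2.392)/(0.2601*m^4 - 0.9282*m^3 - 1.5587*m^2 + 4.2588*m + 5.4756)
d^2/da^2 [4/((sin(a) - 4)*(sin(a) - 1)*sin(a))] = 4*(-9*sin(a)^2 + 46*sin(a) - 50 - 70/sin(a) + 88/sin(a)^2 - 32/sin(a)^3)/((sin(a) - 4)^3*(sin(a) - 1)^2)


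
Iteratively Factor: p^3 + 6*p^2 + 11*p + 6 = (p + 2)*(p^2 + 4*p + 3) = (p + 1)*(p + 2)*(p + 3)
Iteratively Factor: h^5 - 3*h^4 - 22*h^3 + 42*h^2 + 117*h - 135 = (h - 3)*(h^4 - 22*h^2 - 24*h + 45) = (h - 3)*(h - 1)*(h^3 + h^2 - 21*h - 45) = (h - 3)*(h - 1)*(h + 3)*(h^2 - 2*h - 15) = (h - 3)*(h - 1)*(h + 3)^2*(h - 5)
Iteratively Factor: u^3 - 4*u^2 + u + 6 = (u - 3)*(u^2 - u - 2) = (u - 3)*(u + 1)*(u - 2)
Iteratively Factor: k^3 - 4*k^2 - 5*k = (k - 5)*(k^2 + k) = k*(k - 5)*(k + 1)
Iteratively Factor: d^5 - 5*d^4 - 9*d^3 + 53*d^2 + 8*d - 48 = (d - 1)*(d^4 - 4*d^3 - 13*d^2 + 40*d + 48) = (d - 4)*(d - 1)*(d^3 - 13*d - 12) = (d - 4)*(d - 1)*(d + 1)*(d^2 - d - 12) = (d - 4)^2*(d - 1)*(d + 1)*(d + 3)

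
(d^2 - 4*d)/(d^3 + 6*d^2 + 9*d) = (d - 4)/(d^2 + 6*d + 9)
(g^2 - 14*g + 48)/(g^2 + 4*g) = (g^2 - 14*g + 48)/(g*(g + 4))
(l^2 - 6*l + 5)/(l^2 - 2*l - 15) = (l - 1)/(l + 3)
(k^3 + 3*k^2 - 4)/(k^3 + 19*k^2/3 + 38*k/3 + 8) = 3*(k^2 + k - 2)/(3*k^2 + 13*k + 12)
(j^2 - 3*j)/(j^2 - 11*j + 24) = j/(j - 8)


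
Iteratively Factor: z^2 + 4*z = (z)*(z + 4)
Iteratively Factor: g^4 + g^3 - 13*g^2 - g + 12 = (g + 1)*(g^3 - 13*g + 12) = (g + 1)*(g + 4)*(g^2 - 4*g + 3) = (g - 3)*(g + 1)*(g + 4)*(g - 1)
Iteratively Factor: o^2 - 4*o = (o - 4)*(o)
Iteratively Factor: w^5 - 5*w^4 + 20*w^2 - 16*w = (w - 1)*(w^4 - 4*w^3 - 4*w^2 + 16*w) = (w - 2)*(w - 1)*(w^3 - 2*w^2 - 8*w) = (w - 2)*(w - 1)*(w + 2)*(w^2 - 4*w) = (w - 4)*(w - 2)*(w - 1)*(w + 2)*(w)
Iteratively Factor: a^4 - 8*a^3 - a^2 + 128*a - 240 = (a + 4)*(a^3 - 12*a^2 + 47*a - 60) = (a - 5)*(a + 4)*(a^2 - 7*a + 12) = (a - 5)*(a - 3)*(a + 4)*(a - 4)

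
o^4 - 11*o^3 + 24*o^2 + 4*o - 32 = (o - 8)*(o - 2)^2*(o + 1)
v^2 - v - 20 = (v - 5)*(v + 4)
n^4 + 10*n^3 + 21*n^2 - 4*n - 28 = (n - 1)*(n + 2)^2*(n + 7)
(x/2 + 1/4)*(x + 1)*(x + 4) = x^3/2 + 11*x^2/4 + 13*x/4 + 1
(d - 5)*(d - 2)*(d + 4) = d^3 - 3*d^2 - 18*d + 40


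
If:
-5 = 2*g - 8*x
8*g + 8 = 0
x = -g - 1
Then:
No Solution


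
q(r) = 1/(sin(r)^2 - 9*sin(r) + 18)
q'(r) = (-2*sin(r)*cos(r) + 9*cos(r))/(sin(r)^2 - 9*sin(r) + 18)^2 = (9 - 2*sin(r))*cos(r)/(sin(r)^2 - 9*sin(r) + 18)^2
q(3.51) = 0.05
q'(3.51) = -0.02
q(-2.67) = 0.04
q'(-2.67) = -0.02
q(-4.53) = 0.10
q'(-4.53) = -0.01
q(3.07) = 0.06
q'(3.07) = -0.03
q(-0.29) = 0.05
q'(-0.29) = 0.02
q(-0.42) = 0.05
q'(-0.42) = 0.02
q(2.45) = 0.08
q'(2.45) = -0.04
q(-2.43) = 0.04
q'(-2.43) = -0.01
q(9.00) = 0.07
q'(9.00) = -0.04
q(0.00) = 0.06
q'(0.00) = 0.03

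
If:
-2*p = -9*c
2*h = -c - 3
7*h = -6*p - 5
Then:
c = 11/47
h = -76/47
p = 99/94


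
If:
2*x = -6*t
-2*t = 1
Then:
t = -1/2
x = 3/2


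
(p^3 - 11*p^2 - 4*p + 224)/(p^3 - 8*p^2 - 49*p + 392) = (p + 4)/(p + 7)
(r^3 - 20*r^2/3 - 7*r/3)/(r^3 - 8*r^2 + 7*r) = (r + 1/3)/(r - 1)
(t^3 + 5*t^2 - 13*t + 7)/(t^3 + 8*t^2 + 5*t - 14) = (t - 1)/(t + 2)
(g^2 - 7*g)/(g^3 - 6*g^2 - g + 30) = g*(g - 7)/(g^3 - 6*g^2 - g + 30)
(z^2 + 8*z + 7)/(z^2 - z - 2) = (z + 7)/(z - 2)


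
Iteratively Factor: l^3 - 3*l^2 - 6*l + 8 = (l - 1)*(l^2 - 2*l - 8) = (l - 1)*(l + 2)*(l - 4)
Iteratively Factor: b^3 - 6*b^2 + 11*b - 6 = (b - 3)*(b^2 - 3*b + 2) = (b - 3)*(b - 1)*(b - 2)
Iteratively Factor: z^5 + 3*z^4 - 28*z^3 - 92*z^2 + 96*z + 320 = (z - 2)*(z^4 + 5*z^3 - 18*z^2 - 128*z - 160) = (z - 5)*(z - 2)*(z^3 + 10*z^2 + 32*z + 32) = (z - 5)*(z - 2)*(z + 2)*(z^2 + 8*z + 16) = (z - 5)*(z - 2)*(z + 2)*(z + 4)*(z + 4)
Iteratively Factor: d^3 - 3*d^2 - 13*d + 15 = (d - 1)*(d^2 - 2*d - 15) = (d - 1)*(d + 3)*(d - 5)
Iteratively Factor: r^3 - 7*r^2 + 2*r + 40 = (r - 4)*(r^2 - 3*r - 10) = (r - 5)*(r - 4)*(r + 2)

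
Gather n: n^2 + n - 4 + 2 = n^2 + n - 2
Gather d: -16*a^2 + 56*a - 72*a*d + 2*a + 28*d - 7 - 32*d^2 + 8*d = -16*a^2 + 58*a - 32*d^2 + d*(36 - 72*a) - 7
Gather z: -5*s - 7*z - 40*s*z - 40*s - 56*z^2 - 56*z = -45*s - 56*z^2 + z*(-40*s - 63)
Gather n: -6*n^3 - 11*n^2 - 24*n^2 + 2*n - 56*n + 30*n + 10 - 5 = -6*n^3 - 35*n^2 - 24*n + 5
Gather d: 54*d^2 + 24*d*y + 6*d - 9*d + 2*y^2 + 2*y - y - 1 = 54*d^2 + d*(24*y - 3) + 2*y^2 + y - 1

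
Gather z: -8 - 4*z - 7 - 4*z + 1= -8*z - 14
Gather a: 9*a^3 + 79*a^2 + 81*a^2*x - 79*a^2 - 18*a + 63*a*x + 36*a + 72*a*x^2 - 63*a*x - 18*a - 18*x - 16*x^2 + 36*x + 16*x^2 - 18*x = 9*a^3 + 81*a^2*x + 72*a*x^2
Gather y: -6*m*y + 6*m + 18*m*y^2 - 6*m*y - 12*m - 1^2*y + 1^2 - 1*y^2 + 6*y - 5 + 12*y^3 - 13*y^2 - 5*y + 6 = -12*m*y - 6*m + 12*y^3 + y^2*(18*m - 14) + 2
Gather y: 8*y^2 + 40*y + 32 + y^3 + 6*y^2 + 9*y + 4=y^3 + 14*y^2 + 49*y + 36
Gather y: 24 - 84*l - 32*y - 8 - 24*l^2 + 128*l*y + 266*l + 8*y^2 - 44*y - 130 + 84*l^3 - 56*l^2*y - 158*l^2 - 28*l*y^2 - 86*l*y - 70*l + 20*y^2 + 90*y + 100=84*l^3 - 182*l^2 + 112*l + y^2*(28 - 28*l) + y*(-56*l^2 + 42*l + 14) - 14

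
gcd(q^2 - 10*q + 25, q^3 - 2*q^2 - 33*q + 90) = q - 5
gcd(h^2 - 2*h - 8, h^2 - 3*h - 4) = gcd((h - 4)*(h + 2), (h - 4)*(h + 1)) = h - 4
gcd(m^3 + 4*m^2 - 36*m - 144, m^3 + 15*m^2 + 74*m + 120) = m^2 + 10*m + 24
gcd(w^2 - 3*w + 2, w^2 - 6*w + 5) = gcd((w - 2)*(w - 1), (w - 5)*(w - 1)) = w - 1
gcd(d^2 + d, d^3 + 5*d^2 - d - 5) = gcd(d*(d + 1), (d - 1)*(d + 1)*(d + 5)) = d + 1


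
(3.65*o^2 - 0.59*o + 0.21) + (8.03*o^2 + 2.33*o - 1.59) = 11.68*o^2 + 1.74*o - 1.38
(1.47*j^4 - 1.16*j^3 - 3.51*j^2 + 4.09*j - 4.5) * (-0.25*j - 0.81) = -0.3675*j^5 - 0.9007*j^4 + 1.8171*j^3 + 1.8206*j^2 - 2.1879*j + 3.645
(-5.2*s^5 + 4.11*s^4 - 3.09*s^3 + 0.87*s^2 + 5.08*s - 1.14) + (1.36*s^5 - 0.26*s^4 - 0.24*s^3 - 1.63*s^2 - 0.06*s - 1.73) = -3.84*s^5 + 3.85*s^4 - 3.33*s^3 - 0.76*s^2 + 5.02*s - 2.87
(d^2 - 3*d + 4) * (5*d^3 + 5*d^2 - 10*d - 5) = 5*d^5 - 10*d^4 - 5*d^3 + 45*d^2 - 25*d - 20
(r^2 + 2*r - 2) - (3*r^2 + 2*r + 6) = -2*r^2 - 8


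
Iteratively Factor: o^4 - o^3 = (o)*(o^3 - o^2) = o^2*(o^2 - o) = o^3*(o - 1)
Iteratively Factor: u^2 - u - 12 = (u - 4)*(u + 3)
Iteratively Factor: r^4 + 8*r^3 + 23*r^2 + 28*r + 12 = (r + 1)*(r^3 + 7*r^2 + 16*r + 12) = (r + 1)*(r + 2)*(r^2 + 5*r + 6) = (r + 1)*(r + 2)^2*(r + 3)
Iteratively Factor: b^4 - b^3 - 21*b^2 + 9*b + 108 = (b - 4)*(b^3 + 3*b^2 - 9*b - 27) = (b - 4)*(b - 3)*(b^2 + 6*b + 9) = (b - 4)*(b - 3)*(b + 3)*(b + 3)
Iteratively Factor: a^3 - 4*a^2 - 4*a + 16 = (a + 2)*(a^2 - 6*a + 8) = (a - 2)*(a + 2)*(a - 4)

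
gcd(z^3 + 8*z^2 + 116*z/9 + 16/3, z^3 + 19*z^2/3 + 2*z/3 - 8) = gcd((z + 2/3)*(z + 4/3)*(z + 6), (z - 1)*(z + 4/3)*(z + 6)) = z^2 + 22*z/3 + 8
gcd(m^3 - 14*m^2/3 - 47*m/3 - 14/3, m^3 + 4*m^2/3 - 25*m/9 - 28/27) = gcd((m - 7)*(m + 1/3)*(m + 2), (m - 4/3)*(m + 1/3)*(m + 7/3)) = m + 1/3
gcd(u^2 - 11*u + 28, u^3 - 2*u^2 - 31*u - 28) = u - 7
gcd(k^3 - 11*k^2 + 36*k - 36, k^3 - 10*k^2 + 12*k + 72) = k - 6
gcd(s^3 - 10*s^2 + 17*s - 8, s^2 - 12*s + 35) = 1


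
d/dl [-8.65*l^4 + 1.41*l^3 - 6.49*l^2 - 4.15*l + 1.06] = -34.6*l^3 + 4.23*l^2 - 12.98*l - 4.15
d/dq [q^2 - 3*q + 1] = 2*q - 3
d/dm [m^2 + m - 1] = 2*m + 1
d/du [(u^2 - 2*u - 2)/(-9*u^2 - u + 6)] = (-19*u^2 - 24*u - 14)/(81*u^4 + 18*u^3 - 107*u^2 - 12*u + 36)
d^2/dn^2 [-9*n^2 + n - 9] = -18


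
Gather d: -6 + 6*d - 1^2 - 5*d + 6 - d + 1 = 0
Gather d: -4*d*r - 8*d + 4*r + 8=d*(-4*r - 8) + 4*r + 8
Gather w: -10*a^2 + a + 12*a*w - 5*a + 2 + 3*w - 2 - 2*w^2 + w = -10*a^2 - 4*a - 2*w^2 + w*(12*a + 4)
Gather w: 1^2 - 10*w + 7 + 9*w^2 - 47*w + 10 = 9*w^2 - 57*w + 18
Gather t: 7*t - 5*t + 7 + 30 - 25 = 2*t + 12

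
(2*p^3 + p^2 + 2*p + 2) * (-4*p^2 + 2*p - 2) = -8*p^5 - 10*p^3 - 6*p^2 - 4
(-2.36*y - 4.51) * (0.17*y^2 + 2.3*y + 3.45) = -0.4012*y^3 - 6.1947*y^2 - 18.515*y - 15.5595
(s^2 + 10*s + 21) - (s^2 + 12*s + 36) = -2*s - 15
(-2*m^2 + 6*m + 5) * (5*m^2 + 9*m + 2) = -10*m^4 + 12*m^3 + 75*m^2 + 57*m + 10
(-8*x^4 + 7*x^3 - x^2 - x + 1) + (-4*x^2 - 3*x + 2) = -8*x^4 + 7*x^3 - 5*x^2 - 4*x + 3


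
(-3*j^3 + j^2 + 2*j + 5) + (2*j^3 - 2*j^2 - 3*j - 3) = -j^3 - j^2 - j + 2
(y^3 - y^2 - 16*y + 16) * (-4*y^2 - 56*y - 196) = -4*y^5 - 52*y^4 - 76*y^3 + 1028*y^2 + 2240*y - 3136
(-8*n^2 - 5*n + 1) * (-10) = 80*n^2 + 50*n - 10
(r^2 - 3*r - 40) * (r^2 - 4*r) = r^4 - 7*r^3 - 28*r^2 + 160*r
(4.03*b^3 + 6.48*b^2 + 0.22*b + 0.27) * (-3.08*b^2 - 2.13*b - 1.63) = -12.4124*b^5 - 28.5423*b^4 - 21.0489*b^3 - 11.8626*b^2 - 0.9337*b - 0.4401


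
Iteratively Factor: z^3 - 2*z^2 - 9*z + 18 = (z + 3)*(z^2 - 5*z + 6) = (z - 2)*(z + 3)*(z - 3)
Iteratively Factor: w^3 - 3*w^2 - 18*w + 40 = (w + 4)*(w^2 - 7*w + 10) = (w - 2)*(w + 4)*(w - 5)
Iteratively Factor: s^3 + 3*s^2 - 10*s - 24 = (s + 4)*(s^2 - s - 6) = (s - 3)*(s + 4)*(s + 2)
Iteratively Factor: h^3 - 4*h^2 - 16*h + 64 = (h - 4)*(h^2 - 16) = (h - 4)^2*(h + 4)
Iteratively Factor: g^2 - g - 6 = (g + 2)*(g - 3)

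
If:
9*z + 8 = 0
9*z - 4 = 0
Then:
No Solution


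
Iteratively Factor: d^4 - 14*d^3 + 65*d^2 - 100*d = (d - 4)*(d^3 - 10*d^2 + 25*d) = (d - 5)*(d - 4)*(d^2 - 5*d) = (d - 5)^2*(d - 4)*(d)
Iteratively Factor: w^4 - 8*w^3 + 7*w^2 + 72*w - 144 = (w - 4)*(w^3 - 4*w^2 - 9*w + 36) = (w - 4)^2*(w^2 - 9) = (w - 4)^2*(w + 3)*(w - 3)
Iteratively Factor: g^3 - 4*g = (g)*(g^2 - 4) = g*(g - 2)*(g + 2)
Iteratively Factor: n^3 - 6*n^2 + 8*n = (n - 4)*(n^2 - 2*n) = n*(n - 4)*(n - 2)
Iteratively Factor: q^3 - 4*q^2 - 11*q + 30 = (q - 2)*(q^2 - 2*q - 15) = (q - 5)*(q - 2)*(q + 3)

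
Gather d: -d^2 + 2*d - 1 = -d^2 + 2*d - 1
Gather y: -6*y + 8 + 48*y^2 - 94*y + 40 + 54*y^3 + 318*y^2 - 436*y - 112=54*y^3 + 366*y^2 - 536*y - 64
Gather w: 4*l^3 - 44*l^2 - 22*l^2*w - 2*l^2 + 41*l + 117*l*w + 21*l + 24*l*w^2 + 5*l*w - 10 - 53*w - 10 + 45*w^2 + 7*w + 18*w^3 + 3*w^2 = 4*l^3 - 46*l^2 + 62*l + 18*w^3 + w^2*(24*l + 48) + w*(-22*l^2 + 122*l - 46) - 20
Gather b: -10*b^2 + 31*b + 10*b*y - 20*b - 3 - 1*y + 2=-10*b^2 + b*(10*y + 11) - y - 1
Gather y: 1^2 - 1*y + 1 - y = 2 - 2*y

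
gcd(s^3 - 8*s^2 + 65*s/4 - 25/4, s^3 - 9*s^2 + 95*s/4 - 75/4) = s^2 - 15*s/2 + 25/2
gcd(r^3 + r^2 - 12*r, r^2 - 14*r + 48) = 1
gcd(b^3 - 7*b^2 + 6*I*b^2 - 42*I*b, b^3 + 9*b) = b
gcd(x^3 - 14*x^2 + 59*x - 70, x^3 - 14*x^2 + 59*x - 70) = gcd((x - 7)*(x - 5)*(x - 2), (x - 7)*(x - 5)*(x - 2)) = x^3 - 14*x^2 + 59*x - 70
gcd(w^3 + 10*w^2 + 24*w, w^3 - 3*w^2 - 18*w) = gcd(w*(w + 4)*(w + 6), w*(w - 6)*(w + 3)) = w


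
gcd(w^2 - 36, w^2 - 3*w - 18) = w - 6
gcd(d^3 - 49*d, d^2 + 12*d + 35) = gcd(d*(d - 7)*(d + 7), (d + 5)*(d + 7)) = d + 7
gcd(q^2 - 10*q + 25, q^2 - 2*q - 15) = q - 5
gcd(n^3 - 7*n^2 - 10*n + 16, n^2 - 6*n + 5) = n - 1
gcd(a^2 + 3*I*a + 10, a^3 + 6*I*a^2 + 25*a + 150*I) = a + 5*I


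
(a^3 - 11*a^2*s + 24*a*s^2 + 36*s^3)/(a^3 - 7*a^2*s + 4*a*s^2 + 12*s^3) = (-a + 6*s)/(-a + 2*s)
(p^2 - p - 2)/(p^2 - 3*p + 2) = (p + 1)/(p - 1)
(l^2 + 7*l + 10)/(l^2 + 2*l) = (l + 5)/l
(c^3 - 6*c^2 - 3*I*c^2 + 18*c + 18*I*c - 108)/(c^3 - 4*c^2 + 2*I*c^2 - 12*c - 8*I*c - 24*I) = (c^2 - 3*I*c + 18)/(c^2 + 2*c*(1 + I) + 4*I)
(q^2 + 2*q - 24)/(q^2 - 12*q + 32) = (q + 6)/(q - 8)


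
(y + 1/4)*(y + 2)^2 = y^3 + 17*y^2/4 + 5*y + 1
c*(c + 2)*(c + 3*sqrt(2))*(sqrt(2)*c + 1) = sqrt(2)*c^4 + 2*sqrt(2)*c^3 + 7*c^3 + 3*sqrt(2)*c^2 + 14*c^2 + 6*sqrt(2)*c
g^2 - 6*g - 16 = (g - 8)*(g + 2)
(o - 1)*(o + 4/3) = o^2 + o/3 - 4/3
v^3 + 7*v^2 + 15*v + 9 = (v + 1)*(v + 3)^2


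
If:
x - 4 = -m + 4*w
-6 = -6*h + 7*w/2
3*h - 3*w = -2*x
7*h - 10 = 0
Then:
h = 10/7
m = 391/49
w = 36/49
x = -51/49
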